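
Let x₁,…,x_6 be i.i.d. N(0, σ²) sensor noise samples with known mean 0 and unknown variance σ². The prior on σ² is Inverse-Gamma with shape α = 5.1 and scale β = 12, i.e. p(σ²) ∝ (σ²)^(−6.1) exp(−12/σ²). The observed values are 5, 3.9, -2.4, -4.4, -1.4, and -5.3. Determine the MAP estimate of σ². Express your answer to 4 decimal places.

Sum of squared deviations about the known mean: SS = (5−0)² + (3.9−0)² + (-2.4−0)² + (-4.4−0)² + (-1.4−0)² + (-5.3−0)² = 95.38.
The Normal likelihood contributes (σ²)^(−n/2) exp(−SS/(2σ²)), so the posterior is Inverse-Gamma(α + n/2, β + SS/2) = Inverse-Gamma(8.1, 59.69).
The mode of Inverse-Gamma(a, b) is b/(a+1) = 59.69/9.1 ≈ 6.5593.

σ̂²_MAP = 6.5593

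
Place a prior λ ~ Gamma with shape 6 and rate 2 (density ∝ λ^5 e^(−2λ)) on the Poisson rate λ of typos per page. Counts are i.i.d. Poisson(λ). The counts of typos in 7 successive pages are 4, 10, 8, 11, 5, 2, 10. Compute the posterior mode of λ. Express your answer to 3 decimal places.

Σxᵢ = 4+10+8+11+5+2+10 = 50, with n = 7.
Posterior ∝ λ^5e^(−2λ) · λ^50e^(−7λ) = λ^55e^(−9λ), i.e. Gamma(shape=56, rate=9).
The mode of a Gamma(a, b) with a ≥ 1 (shape–rate) is (a−1)/b = 55/9 ≈ 6.111.

λ̂_MAP = 6.111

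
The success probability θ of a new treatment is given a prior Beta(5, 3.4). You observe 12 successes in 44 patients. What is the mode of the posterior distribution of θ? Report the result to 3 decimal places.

θ̂_MAP = 0.317

Prior: Beta(5, 3.4).
Data: 12 successes in 44 trials. The binomial likelihood contributes θ^12(1−θ)^32, so the posterior is Beta(5+12, 3.4+32) = Beta(17, 35.4).
For Beta(a, b) with a, b > 1 the mode is (a−1)/(a+b−2) = 16/50.4 ≈ 0.317.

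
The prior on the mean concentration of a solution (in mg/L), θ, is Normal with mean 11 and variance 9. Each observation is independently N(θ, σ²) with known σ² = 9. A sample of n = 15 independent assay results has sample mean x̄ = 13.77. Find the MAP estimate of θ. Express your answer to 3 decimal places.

θ̂_MAP = 13.597

n = 15, x̄ = 13.77.
For a Normal prior and Normal likelihood with known variance, the posterior is Normal; its mode equals its mean, the precision-weighted average.
Prior precision 1/σ₀² = 1/9; data precision n/σ² = 15/9 = 5/3.
θ̂ = ((1/9)·11 + (5/3)·13.77) / (1/9 + 5/3) = (4351/180)/(16/9) = 13.596875 ≈ 13.597.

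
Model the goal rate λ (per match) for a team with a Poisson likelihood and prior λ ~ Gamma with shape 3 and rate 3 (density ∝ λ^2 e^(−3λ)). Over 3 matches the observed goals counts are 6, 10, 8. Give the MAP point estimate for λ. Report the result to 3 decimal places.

Σxᵢ = 6+10+8 = 24, with n = 3.
Posterior ∝ λ^2e^(−3λ) · λ^24e^(−3λ) = λ^26e^(−6λ), i.e. Gamma(shape=27, rate=6).
The mode of a Gamma(a, b) with a ≥ 1 (shape–rate) is (a−1)/b = 26/6 ≈ 4.333.

λ̂_MAP = 4.333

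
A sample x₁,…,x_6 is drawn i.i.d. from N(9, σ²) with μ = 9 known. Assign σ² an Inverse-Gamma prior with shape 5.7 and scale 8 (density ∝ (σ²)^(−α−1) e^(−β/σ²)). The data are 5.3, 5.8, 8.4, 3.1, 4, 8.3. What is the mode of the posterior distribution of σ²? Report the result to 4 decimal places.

σ̂²_MAP = 5.1851

Sum of squared deviations about the known mean: SS = (5.3−9)² + (5.8−9)² + (8.4−9)² + (3.1−9)² + (4−9)² + (8.3−9)² = 84.59.
The Normal likelihood contributes (σ²)^(−n/2) exp(−SS/(2σ²)), so the posterior is Inverse-Gamma(α + n/2, β + SS/2) = Inverse-Gamma(8.7, 50.295).
The mode of Inverse-Gamma(a, b) is b/(a+1) = 50.295/9.7 ≈ 5.1851.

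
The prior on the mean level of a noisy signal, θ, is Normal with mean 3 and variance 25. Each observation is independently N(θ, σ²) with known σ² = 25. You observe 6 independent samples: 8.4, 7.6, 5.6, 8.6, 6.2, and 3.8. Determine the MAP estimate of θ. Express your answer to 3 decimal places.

n = 6; x̄ = (8.4 + 7.6 + 5.6 + 8.6 + 6.2 + 3.8)/6 = 40.2/6 = 6.7.
For a Normal prior and Normal likelihood with known variance, the posterior is Normal; its mode equals its mean, the precision-weighted average.
Prior precision 1/σ₀² = 1/25 = 0.04; data precision n/σ² = 6/25 = 0.24.
θ̂ = (0.04·3 + 0.24·6.7) / (0.04 + 0.24) = 1.728/0.28 = 216/35 ≈ 6.171.

θ̂_MAP = 6.171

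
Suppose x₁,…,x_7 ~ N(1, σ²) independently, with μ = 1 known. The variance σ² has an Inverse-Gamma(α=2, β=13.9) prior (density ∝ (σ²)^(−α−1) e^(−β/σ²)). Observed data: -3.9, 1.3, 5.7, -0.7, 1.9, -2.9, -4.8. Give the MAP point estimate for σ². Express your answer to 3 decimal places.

Sum of squared deviations about the known mean: SS = (-3.9−1)² + (1.3−1)² + (5.7−1)² + (-0.7−1)² + (1.9−1)² + (-2.9−1)² + (-4.8−1)² = 98.74.
The Normal likelihood contributes (σ²)^(−n/2) exp(−SS/(2σ²)), so the posterior is Inverse-Gamma(α + n/2, β + SS/2) = Inverse-Gamma(5.5, 63.27).
The mode of Inverse-Gamma(a, b) is b/(a+1) = 63.27/6.5 ≈ 9.734.

σ̂²_MAP = 9.734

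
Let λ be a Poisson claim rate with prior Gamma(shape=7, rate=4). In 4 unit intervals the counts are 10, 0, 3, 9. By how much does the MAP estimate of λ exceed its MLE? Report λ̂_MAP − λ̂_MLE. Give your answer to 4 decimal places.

MAP − MLE = -2.0000

Σxᵢ = 22. Posterior is Gamma(29, 8); MAP = (29−1)/8 = 28/8 ≈ 3.50000.
MLE = x̄ = 22/4 ≈ 5.50000.
Difference = 28/8 − 22/4 = -2 ≈ -2.0000.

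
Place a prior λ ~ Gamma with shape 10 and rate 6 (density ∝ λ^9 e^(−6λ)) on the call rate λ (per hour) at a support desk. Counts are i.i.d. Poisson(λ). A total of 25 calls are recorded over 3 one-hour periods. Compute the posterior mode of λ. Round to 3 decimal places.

λ̂_MAP = 3.778

Σxᵢ = 25, n = 3.
Posterior ∝ λ^9e^(−6λ) · λ^25e^(−3λ) = λ^34e^(−9λ), i.e. Gamma(shape=35, rate=9).
The mode of a Gamma(a, b) with a ≥ 1 (shape–rate) is (a−1)/b = 34/9 ≈ 3.778.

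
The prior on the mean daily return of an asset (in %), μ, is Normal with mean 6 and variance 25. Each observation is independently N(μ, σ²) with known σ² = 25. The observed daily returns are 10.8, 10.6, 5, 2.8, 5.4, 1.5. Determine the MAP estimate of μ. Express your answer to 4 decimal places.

μ̂_MAP = 6.0143

n = 6; x̄ = (10.8 + 10.6 + 5 + 2.8 + 5.4 + 1.5)/6 = 36.1/6 = 361/60 ≈ 6.0167.
For a Normal prior and Normal likelihood with known variance, the posterior is Normal; its mode equals its mean, the precision-weighted average.
Prior precision 1/σ₀² = 1/25 = 0.04; data precision n/σ² = 6/25 = 0.24.
μ̂ = (0.04·6 + 0.24·(361/60)) / (0.04 + 0.24) = 1.684/0.28 = 421/70 ≈ 6.0143.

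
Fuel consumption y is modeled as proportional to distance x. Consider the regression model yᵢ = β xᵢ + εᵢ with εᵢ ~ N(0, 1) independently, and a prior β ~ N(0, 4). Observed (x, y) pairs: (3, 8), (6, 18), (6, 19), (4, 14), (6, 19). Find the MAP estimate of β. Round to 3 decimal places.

β̂_MAP = 3.122

log p(β | y) = −Σ(yᵢ − βxᵢ)²/(2·1) − β²/(2·4) + const.
Setting the derivative to zero: Σxᵢ(yᵢ − βxᵢ)/1 − β/4 = 0, so β = Σxᵢyᵢ / (Σxᵢ² + σ²/τ²).
Σxᵢyᵢ = 3·8 + 6·18 + 6·19 + 4·14 + 6·19 = 416; Σxᵢ² = 133; σ²/τ² = 0.25.
β̂_MAP = 416 / (133 + 0.25) = 416/133.25 ≈ 3.122.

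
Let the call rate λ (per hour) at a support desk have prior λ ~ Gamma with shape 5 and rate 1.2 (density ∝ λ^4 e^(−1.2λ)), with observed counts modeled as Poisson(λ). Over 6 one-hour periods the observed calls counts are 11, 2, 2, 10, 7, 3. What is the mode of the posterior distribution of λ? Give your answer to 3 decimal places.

λ̂_MAP = 5.417

Σxᵢ = 11+2+2+10+7+3 = 35, with n = 6.
Posterior ∝ λ^4e^(−1.2λ) · λ^35e^(−6λ) = λ^39e^(−7.2λ), i.e. Gamma(shape=40, rate=7.2).
The mode of a Gamma(a, b) with a ≥ 1 (shape–rate) is (a−1)/b = 39/7.2 ≈ 5.417.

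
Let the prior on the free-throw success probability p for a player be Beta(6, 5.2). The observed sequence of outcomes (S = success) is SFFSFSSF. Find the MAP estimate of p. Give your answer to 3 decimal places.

p̂_MAP = 0.523

Prior: Beta(6, 5.2).
Data: 4 successes in 8 trials (from the sequence). The binomial likelihood contributes p^4(1−p)^4, so the posterior is Beta(6+4, 5.2+4) = Beta(10, 9.2).
For Beta(a, b) with a, b > 1 the mode is (a−1)/(a+b−2) = 9/17.2 ≈ 0.523.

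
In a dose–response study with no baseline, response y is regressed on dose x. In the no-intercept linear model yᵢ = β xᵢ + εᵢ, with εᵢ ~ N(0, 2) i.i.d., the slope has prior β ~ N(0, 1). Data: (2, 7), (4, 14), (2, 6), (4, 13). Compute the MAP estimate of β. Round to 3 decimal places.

log p(β | y) = −Σ(yᵢ − βxᵢ)²/(2·2) − β²/(2·1) + const.
Setting the derivative to zero: Σxᵢ(yᵢ − βxᵢ)/2 − β/1 = 0, so β = Σxᵢyᵢ / (Σxᵢ² + σ²/τ²).
Σxᵢyᵢ = 2·7 + 4·14 + 2·6 + 4·13 = 134; Σxᵢ² = 40; σ²/τ² = 2.
β̂_MAP = 134 / (40 + 2) = 134/42 ≈ 3.190.

β̂_MAP = 3.190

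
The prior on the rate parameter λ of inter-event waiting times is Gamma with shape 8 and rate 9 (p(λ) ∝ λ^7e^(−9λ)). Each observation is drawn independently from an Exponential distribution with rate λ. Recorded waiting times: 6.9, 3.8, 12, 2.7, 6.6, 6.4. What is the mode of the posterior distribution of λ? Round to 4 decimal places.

The Exponential(rate=λ) likelihood is ∝ λ^n e^(−λΣtᵢ). Here n = 6 and Σtᵢ = 6.9 + 3.8 + 12 + 2.7 + 6.6 + 6.4 = 38.4.
Posterior ∝ λ^7e^(−9λ) · λ^6e^(−38.4λ) = λ^13e^(−47.4λ), i.e. Gamma(14, 47.4).
Mode = (a−1)/b = 13/47.4 ≈ 0.2743.

λ̂_MAP = 0.2743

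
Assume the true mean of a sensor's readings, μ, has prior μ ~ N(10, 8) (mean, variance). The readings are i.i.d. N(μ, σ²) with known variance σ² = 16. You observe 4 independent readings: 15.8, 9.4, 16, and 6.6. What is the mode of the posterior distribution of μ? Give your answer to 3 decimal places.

n = 4; x̄ = (15.8 + 9.4 + 16 + 6.6)/4 = 47.8/4 = 11.95.
For a Normal prior and Normal likelihood with known variance, the posterior is Normal; its mode equals its mean, the precision-weighted average.
Prior precision 1/σ₀² = 1/8 = 0.125; data precision n/σ² = 4/16 = 0.25.
μ̂ = (0.125·10 + 0.25·11.95) / (0.125 + 0.25) = 4.2375/0.375 = 11.300.

μ̂_MAP = 11.300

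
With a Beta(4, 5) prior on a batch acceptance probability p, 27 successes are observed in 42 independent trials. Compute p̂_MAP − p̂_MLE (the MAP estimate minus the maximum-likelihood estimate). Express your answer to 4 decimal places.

MAP − MLE = -0.0306

Posterior is Beta(31, 20); MAP = (31−1)/(51−2) = 30/49 ≈ 0.61224.
MLE ignores the prior: p̂_MLE = k/n = 27/42 ≈ 0.64286.
Difference = 30/49 − 27/42 = -3/98 ≈ -0.0306.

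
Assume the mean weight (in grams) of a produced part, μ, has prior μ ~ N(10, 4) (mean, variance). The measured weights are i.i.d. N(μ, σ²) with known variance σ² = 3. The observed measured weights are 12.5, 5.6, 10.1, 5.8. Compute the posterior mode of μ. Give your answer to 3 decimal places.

n = 4; x̄ = (12.5 + 5.6 + 10.1 + 5.8)/4 = 34/4 = 8.5.
For a Normal prior and Normal likelihood with known variance, the posterior is Normal; its mode equals its mean, the precision-weighted average.
Prior precision 1/σ₀² = 1/4 = 0.25; data precision n/σ² = 4/3.
μ̂ = (0.25·10 + (4/3)·8.5) / (0.25 + 4/3) = (83/6)/(19/12) = 166/19 ≈ 8.737.

μ̂_MAP = 8.737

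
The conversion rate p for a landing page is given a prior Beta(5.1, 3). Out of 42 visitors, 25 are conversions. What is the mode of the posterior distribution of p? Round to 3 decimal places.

p̂_MAP = 0.605

Prior: Beta(5.1, 3).
Data: 25 successes in 42 trials. The binomial likelihood contributes p^25(1−p)^17, so the posterior is Beta(5.1+25, 3+17) = Beta(30.1, 20).
For Beta(a, b) with a, b > 1 the mode is (a−1)/(a+b−2) = 29.1/48.1 ≈ 0.605.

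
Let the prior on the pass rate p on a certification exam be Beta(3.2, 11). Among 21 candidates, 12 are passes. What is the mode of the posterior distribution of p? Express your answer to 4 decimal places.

p̂_MAP = 0.4277

Prior: Beta(3.2, 11).
Data: 12 successes in 21 trials. The binomial likelihood contributes p^12(1−p)^9, so the posterior is Beta(3.2+12, 11+9) = Beta(15.2, 20).
For Beta(a, b) with a, b > 1 the mode is (a−1)/(a+b−2) = 14.2/33.2 ≈ 0.4277.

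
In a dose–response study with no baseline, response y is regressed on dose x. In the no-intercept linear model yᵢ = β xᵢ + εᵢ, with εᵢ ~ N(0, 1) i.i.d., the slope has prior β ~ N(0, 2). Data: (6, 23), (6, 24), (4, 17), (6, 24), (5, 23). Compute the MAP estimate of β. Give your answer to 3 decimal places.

β̂_MAP = 4.074

log p(β | y) = −Σ(yᵢ − βxᵢ)²/(2·1) − β²/(2·2) + const.
Setting the derivative to zero: Σxᵢ(yᵢ − βxᵢ)/1 − β/2 = 0, so β = Σxᵢyᵢ / (Σxᵢ² + σ²/τ²).
Σxᵢyᵢ = 6·23 + 6·24 + 4·17 + 6·24 + 5·23 = 609; Σxᵢ² = 149; σ²/τ² = 0.5.
β̂_MAP = 609 / (149 + 0.5) = 609/149.5 ≈ 4.074.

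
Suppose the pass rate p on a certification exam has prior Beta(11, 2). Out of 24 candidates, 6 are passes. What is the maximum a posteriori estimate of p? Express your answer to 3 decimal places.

Prior: Beta(11, 2).
Data: 6 successes in 24 trials. The binomial likelihood contributes p^6(1−p)^18, so the posterior is Beta(11+6, 2+18) = Beta(17, 20).
For Beta(a, b) with a, b > 1 the mode is (a−1)/(a+b−2) = 16/35 ≈ 0.457.

p̂_MAP = 0.457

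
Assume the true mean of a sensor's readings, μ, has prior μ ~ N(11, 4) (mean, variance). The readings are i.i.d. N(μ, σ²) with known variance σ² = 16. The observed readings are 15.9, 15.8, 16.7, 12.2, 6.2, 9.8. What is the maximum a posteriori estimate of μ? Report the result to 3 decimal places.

n = 6; x̄ = (15.9 + 15.8 + 16.7 + 12.2 + 6.2 + 9.8)/6 = 76.6/6 = 383/30 ≈ 12.7667.
For a Normal prior and Normal likelihood with known variance, the posterior is Normal; its mode equals its mean, the precision-weighted average.
Prior precision 1/σ₀² = 1/4 = 0.25; data precision n/σ² = 6/16 = 0.375.
μ̂ = (0.25·11 + 0.375·(383/30)) / (0.25 + 0.375) = 7.5375/0.625 = 12.060.

μ̂_MAP = 12.060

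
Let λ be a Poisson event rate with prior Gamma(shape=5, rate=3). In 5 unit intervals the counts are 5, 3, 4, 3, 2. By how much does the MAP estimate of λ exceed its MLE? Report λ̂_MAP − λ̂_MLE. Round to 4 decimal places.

MAP − MLE = -0.7750

Σxᵢ = 17. Posterior is Gamma(22, 8); MAP = (22−1)/8 = 21/8 ≈ 2.62500.
MLE = x̄ = 17/5 ≈ 3.40000.
Difference = 21/8 − 17/5 = -31/40 ≈ -0.7750.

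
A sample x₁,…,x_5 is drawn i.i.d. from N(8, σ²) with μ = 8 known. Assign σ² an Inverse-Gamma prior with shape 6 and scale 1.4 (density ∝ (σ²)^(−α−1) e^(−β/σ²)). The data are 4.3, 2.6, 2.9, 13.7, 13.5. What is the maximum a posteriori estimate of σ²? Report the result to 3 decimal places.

σ̂²_MAP = 7.074

Sum of squared deviations about the known mean: SS = (4.3−8)² + (2.6−8)² + (2.9−8)² + (13.7−8)² + (13.5−8)² = 131.6.
The Normal likelihood contributes (σ²)^(−n/2) exp(−SS/(2σ²)), so the posterior is Inverse-Gamma(α + n/2, β + SS/2) = Inverse-Gamma(8.5, 67.2).
The mode of Inverse-Gamma(a, b) is b/(a+1) = 67.2/9.5 ≈ 7.074.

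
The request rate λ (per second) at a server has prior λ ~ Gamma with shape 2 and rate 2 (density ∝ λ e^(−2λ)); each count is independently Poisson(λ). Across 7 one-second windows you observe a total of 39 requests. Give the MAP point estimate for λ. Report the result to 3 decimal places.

λ̂_MAP = 4.444

Σxᵢ = 39, n = 7.
Posterior ∝ λe^(−2λ) · λ^39e^(−7λ) = λ^40e^(−9λ), i.e. Gamma(shape=41, rate=9).
The mode of a Gamma(a, b) with a ≥ 1 (shape–rate) is (a−1)/b = 40/9 ≈ 4.444.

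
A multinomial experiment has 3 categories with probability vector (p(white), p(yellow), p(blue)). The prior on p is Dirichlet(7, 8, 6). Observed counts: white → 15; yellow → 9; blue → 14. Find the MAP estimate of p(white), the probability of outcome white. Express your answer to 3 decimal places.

MAP estimate of p(white) = 0.375

The posterior is Dirichlet(αᵢ + nᵢ) = Dirichlet(22, 17, 20).
For a Dirichlet(a₁,…,a_K) with all aᵢ > 1, the mode has j-th component (aⱼ − 1)/(Σaᵢ − K).
Here Σaᵢ = 59 and K = 3, so p(white) = (22 − 1)/(59 − 3) = 21/56 ≈ 0.375.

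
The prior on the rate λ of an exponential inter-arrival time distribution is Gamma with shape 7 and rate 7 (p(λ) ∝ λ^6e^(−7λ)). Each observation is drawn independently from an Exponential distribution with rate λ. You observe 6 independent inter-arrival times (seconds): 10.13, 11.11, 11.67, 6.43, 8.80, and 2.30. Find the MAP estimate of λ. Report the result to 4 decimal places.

The Exponential(rate=λ) likelihood is ∝ λ^n e^(−λΣtᵢ). Here n = 6 and Σtᵢ = 10.13 + 11.11 + 11.67 + 6.43 + 8.80 + 2.30 = 50.44.
Posterior ∝ λ^6e^(−7λ) · λ^6e^(−50.44λ) = λ^12e^(−57.44λ), i.e. Gamma(13, 57.44).
Mode = (a−1)/b = 12/57.44 ≈ 0.2089.

λ̂_MAP = 0.2089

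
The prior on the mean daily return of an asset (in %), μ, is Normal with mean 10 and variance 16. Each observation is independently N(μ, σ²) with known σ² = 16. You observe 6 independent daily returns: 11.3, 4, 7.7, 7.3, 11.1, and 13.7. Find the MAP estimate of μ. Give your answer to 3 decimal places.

μ̂_MAP = 9.300

n = 6; x̄ = (11.3 + 4 + 7.7 + 7.3 + 11.1 + 13.7)/6 = 55.1/6 = 551/60 ≈ 9.1833.
For a Normal prior and Normal likelihood with known variance, the posterior is Normal; its mode equals its mean, the precision-weighted average.
Prior precision 1/σ₀² = 1/16 = 0.0625; data precision n/σ² = 6/16 = 0.375.
μ̂ = (0.0625·10 + 0.375·(551/60)) / (0.0625 + 0.375) = 4.06875/0.4375 = 9.300.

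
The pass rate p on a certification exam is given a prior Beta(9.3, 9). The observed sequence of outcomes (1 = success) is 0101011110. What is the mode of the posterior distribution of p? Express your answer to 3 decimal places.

Prior: Beta(9.3, 9).
Data: 6 successes in 10 trials (from the sequence). The binomial likelihood contributes p^6(1−p)^4, so the posterior is Beta(9.3+6, 9+4) = Beta(15.3, 13).
For Beta(a, b) with a, b > 1 the mode is (a−1)/(a+b−2) = 14.3/26.3 ≈ 0.544.

p̂_MAP = 0.544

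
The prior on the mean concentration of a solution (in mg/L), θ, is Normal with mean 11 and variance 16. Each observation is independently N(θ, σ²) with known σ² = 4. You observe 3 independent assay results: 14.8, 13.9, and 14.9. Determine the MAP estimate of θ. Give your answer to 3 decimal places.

n = 3; x̄ = (14.8 + 13.9 + 14.9)/3 = 43.6/3 = 218/15 ≈ 14.5333.
For a Normal prior and Normal likelihood with known variance, the posterior is Normal; its mode equals its mean, the precision-weighted average.
Prior precision 1/σ₀² = 1/16 = 0.0625; data precision n/σ² = 3/4 = 0.75.
θ̂ = (0.0625·11 + 0.75·(218/15)) / (0.0625 + 0.75) = 11.5875/0.8125 = 927/65 ≈ 14.262.

θ̂_MAP = 14.262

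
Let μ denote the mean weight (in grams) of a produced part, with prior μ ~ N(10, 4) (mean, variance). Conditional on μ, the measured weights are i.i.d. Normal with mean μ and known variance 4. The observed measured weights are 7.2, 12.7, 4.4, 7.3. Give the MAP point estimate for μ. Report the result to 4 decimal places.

n = 4; x̄ = (7.2 + 12.7 + 4.4 + 7.3)/4 = 31.6/4 = 7.9.
For a Normal prior and Normal likelihood with known variance, the posterior is Normal; its mode equals its mean, the precision-weighted average.
Prior precision 1/σ₀² = 1/4 = 0.25; data precision n/σ² = 4/4 = 1.
μ̂ = (0.25·10 + 1·7.9) / (0.25 + 1) = 10.4/1.25 = 8.3200.

μ̂_MAP = 8.3200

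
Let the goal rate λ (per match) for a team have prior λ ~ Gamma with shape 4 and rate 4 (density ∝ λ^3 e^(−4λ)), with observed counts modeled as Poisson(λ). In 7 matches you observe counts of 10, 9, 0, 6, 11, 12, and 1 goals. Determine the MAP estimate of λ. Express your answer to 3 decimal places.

Σxᵢ = 10+9+0+6+11+12+1 = 49, with n = 7.
Posterior ∝ λ^3e^(−4λ) · λ^49e^(−7λ) = λ^52e^(−11λ), i.e. Gamma(shape=53, rate=11).
The mode of a Gamma(a, b) with a ≥ 1 (shape–rate) is (a−1)/b = 52/11 ≈ 4.727.

λ̂_MAP = 4.727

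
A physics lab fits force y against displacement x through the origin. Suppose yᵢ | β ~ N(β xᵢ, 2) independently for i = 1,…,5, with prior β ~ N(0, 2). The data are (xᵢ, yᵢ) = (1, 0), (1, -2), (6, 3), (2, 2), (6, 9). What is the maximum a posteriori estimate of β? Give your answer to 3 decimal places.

β̂_MAP = 0.937

log p(β | y) = −Σ(yᵢ − βxᵢ)²/(2·2) − β²/(2·2) + const.
Setting the derivative to zero: Σxᵢ(yᵢ − βxᵢ)/2 − β/2 = 0, so β = Σxᵢyᵢ / (Σxᵢ² + σ²/τ²).
Σxᵢyᵢ = 1·0 + 1·(-2) + 6·3 + 2·2 + 6·9 = 74; Σxᵢ² = 78; σ²/τ² = 1.
β̂_MAP = 74 / (78 + 1) = 74/79 ≈ 0.937.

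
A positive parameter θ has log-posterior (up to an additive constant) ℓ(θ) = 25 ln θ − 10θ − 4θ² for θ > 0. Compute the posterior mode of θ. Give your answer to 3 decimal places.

θ̂_MAP = 1.250

ℓ'(θ) = 25/θ − 10 − 8θ. Setting this to zero and multiplying by θ: 8θ² + 10θ − 25 = 0.
θ = (−10 + √(10² + 4·8·25)) / (2·8) = (−10 + √900) / 16 = (−10 + 30)/16 = 5/4.
ℓ''(θ) = −25/θ² − 8 < 0, confirming a maximum.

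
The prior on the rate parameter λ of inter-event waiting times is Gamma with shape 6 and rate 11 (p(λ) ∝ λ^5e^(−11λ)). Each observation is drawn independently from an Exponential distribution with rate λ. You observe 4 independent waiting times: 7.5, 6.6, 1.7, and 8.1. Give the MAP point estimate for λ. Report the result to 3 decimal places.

The Exponential(rate=λ) likelihood is ∝ λ^n e^(−λΣtᵢ). Here n = 4 and Σtᵢ = 7.5 + 6.6 + 1.7 + 8.1 = 23.9.
Posterior ∝ λ^5e^(−11λ) · λ^4e^(−23.9λ) = λ^9e^(−34.9λ), i.e. Gamma(10, 34.9).
Mode = (a−1)/b = 9/34.9 ≈ 0.258.

λ̂_MAP = 0.258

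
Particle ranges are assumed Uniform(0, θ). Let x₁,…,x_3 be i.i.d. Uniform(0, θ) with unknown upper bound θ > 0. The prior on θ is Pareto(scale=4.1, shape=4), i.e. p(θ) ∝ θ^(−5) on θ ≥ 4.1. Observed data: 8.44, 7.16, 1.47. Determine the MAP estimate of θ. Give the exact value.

θ̂_MAP = 8.44

The Uniform(0, θ) likelihood is θ^(−n) for θ ≥ max(xᵢ), zero otherwise. Here max(xᵢ) = 8.44.
Posterior ∝ θ^(−5) · θ^(−3) = θ^(−8) on θ ≥ max(4.1, 8.44) = 8.44.
This density is strictly decreasing in θ, so the posterior mode lies at the lower boundary of the support.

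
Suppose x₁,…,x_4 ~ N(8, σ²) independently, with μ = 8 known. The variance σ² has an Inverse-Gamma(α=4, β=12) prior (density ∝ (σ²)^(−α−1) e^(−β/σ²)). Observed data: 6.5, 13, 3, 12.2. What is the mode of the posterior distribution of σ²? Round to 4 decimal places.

Sum of squared deviations about the known mean: SS = (6.5−8)² + (13−8)² + (3−8)² + (12.2−8)² = 69.89.
The Normal likelihood contributes (σ²)^(−n/2) exp(−SS/(2σ²)), so the posterior is Inverse-Gamma(α + n/2, β + SS/2) = Inverse-Gamma(6, 46.945).
The mode of Inverse-Gamma(a, b) is b/(a+1) = 46.945/7 ≈ 6.7064.

σ̂²_MAP = 6.7064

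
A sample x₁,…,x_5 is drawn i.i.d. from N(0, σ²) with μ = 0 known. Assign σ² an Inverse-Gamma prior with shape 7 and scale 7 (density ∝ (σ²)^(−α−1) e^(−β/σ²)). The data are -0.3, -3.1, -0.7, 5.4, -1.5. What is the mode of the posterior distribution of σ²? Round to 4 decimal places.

Sum of squared deviations about the known mean: SS = (-0.3−0)² + (-3.1−0)² + (-0.7−0)² + (5.4−0)² + (-1.5−0)² = 41.6.
The Normal likelihood contributes (σ²)^(−n/2) exp(−SS/(2σ²)), so the posterior is Inverse-Gamma(α + n/2, β + SS/2) = Inverse-Gamma(9.5, 27.8).
The mode of Inverse-Gamma(a, b) is b/(a+1) = 27.8/10.5 ≈ 2.6476.

σ̂²_MAP = 2.6476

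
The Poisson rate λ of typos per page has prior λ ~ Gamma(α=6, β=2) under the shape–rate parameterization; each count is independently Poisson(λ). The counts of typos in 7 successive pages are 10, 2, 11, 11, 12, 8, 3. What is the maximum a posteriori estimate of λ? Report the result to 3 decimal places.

λ̂_MAP = 6.889

Σxᵢ = 10+2+11+11+12+8+3 = 57, with n = 7.
Posterior ∝ λ^5e^(−2λ) · λ^57e^(−7λ) = λ^62e^(−9λ), i.e. Gamma(shape=63, rate=9).
The mode of a Gamma(a, b) with a ≥ 1 (shape–rate) is (a−1)/b = 62/9 ≈ 6.889.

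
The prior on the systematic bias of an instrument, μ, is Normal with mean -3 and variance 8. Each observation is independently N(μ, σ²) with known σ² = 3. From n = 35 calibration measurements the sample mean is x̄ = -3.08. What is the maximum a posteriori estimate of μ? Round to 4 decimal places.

μ̂_MAP = -3.0792

n = 35, x̄ = -3.08.
For a Normal prior and Normal likelihood with known variance, the posterior is Normal; its mode equals its mean, the precision-weighted average.
Prior precision 1/σ₀² = 1/8 = 0.125; data precision n/σ² = 35/3.
μ̂ = (0.125·(-3) + (35/3)·(-3.08)) / (0.125 + 35/3) = (-4357/120)/(283/24) = -4357/1415 ≈ -3.0792.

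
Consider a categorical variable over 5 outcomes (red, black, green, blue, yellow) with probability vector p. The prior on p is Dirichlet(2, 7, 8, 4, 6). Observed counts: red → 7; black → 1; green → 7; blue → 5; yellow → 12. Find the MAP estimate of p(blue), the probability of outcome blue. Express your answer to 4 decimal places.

The posterior is Dirichlet(αᵢ + nᵢ) = Dirichlet(9, 8, 15, 9, 18).
For a Dirichlet(a₁,…,a_K) with all aᵢ > 1, the mode has j-th component (aⱼ − 1)/(Σaᵢ − K).
Here Σaᵢ = 59 and K = 5, so p(blue) = (9 − 1)/(59 − 5) = 8/54 ≈ 0.1481.

MAP estimate of p(blue) = 0.1481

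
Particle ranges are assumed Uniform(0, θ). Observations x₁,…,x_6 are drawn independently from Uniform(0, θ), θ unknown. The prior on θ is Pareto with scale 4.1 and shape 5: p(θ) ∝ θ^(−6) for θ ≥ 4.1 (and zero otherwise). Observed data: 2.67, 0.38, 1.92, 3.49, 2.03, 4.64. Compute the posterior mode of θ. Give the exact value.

The Uniform(0, θ) likelihood is θ^(−n) for θ ≥ max(xᵢ), zero otherwise. Here max(xᵢ) = 4.64.
Posterior ∝ θ^(−6) · θ^(−6) = θ^(−12) on θ ≥ max(4.1, 4.64) = 4.64.
This density is strictly decreasing in θ, so the posterior mode lies at the lower boundary of the support.

θ̂_MAP = 4.64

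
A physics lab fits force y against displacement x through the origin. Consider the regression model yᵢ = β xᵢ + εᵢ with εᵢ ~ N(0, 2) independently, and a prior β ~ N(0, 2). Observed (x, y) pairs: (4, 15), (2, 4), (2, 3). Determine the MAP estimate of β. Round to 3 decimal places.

β̂_MAP = 2.960

log p(β | y) = −Σ(yᵢ − βxᵢ)²/(2·2) − β²/(2·2) + const.
Setting the derivative to zero: Σxᵢ(yᵢ − βxᵢ)/2 − β/2 = 0, so β = Σxᵢyᵢ / (Σxᵢ² + σ²/τ²).
Σxᵢyᵢ = 4·15 + 2·4 + 2·3 = 74; Σxᵢ² = 24; σ²/τ² = 1.
β̂_MAP = 74 / (24 + 1) = 74/25 ≈ 2.960.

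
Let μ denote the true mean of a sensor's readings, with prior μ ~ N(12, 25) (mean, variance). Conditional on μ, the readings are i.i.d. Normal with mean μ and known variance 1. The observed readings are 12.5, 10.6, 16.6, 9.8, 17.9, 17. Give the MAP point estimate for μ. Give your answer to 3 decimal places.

n = 6; x̄ = (12.5 + 10.6 + 16.6 + 9.8 + 17.9 + 17)/6 = 84.4/6 = 211/15 ≈ 14.0667.
For a Normal prior and Normal likelihood with known variance, the posterior is Normal; its mode equals its mean, the precision-weighted average.
Prior precision 1/σ₀² = 1/25 = 0.04; data precision n/σ² = 6/1 = 6.
μ̂ = (0.04·12 + 6·(211/15)) / (0.04 + 6) = 84.88/6.04 = 2122/151 ≈ 14.053.

μ̂_MAP = 14.053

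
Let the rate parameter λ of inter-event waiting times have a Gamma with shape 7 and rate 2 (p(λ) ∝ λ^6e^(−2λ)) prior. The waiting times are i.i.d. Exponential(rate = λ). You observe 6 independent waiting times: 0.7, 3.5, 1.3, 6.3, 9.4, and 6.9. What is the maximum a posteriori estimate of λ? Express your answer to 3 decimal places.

The Exponential(rate=λ) likelihood is ∝ λ^n e^(−λΣtᵢ). Here n = 6 and Σtᵢ = 0.7 + 3.5 + 1.3 + 6.3 + 9.4 + 6.9 = 28.1.
Posterior ∝ λ^6e^(−2λ) · λ^6e^(−28.1λ) = λ^12e^(−30.1λ), i.e. Gamma(13, 30.1).
Mode = (a−1)/b = 12/30.1 ≈ 0.399.

λ̂_MAP = 0.399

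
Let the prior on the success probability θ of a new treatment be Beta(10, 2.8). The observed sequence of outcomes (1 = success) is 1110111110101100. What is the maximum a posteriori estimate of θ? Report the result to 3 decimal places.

θ̂_MAP = 0.746

Prior: Beta(10, 2.8).
Data: 11 successes in 16 trials (from the sequence). The binomial likelihood contributes θ^11(1−θ)^5, so the posterior is Beta(10+11, 2.8+5) = Beta(21, 7.8).
For Beta(a, b) with a, b > 1 the mode is (a−1)/(a+b−2) = 20/26.8 ≈ 0.746.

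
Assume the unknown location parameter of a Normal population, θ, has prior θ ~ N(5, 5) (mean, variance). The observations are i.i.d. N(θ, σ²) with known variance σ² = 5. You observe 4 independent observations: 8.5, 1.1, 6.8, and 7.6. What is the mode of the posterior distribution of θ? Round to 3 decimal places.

θ̂_MAP = 5.800

n = 4; x̄ = (8.5 + 1.1 + 6.8 + 7.6)/4 = 24/4 = 6.
For a Normal prior and Normal likelihood with known variance, the posterior is Normal; its mode equals its mean, the precision-weighted average.
Prior precision 1/σ₀² = 1/5 = 0.2; data precision n/σ² = 4/5 = 0.8.
θ̂ = (0.2·5 + 0.8·6) / (0.2 + 0.8) = 5.8/1 = 5.800.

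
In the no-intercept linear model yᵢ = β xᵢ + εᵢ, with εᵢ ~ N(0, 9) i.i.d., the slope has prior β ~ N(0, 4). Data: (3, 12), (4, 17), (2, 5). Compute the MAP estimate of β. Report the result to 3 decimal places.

β̂_MAP = 3.648

log p(β | y) = −Σ(yᵢ − βxᵢ)²/(2·9) − β²/(2·4) + const.
Setting the derivative to zero: Σxᵢ(yᵢ − βxᵢ)/9 − β/4 = 0, so β = Σxᵢyᵢ / (Σxᵢ² + σ²/τ²).
Σxᵢyᵢ = 3·12 + 4·17 + 2·5 = 114; Σxᵢ² = 29; σ²/τ² = 2.25.
β̂_MAP = 114 / (29 + 2.25) = 114/31.25 ≈ 3.648.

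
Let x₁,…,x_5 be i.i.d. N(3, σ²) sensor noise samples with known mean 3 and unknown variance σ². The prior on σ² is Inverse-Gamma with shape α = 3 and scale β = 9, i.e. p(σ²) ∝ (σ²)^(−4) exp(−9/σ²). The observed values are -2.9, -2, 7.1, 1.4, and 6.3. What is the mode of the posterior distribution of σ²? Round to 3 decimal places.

σ̂²_MAP = 8.313

Sum of squared deviations about the known mean: SS = (-2.9−3)² + (-2−3)² + (7.1−3)² + (1.4−3)² + (6.3−3)² = 90.07.
The Normal likelihood contributes (σ²)^(−n/2) exp(−SS/(2σ²)), so the posterior is Inverse-Gamma(α + n/2, β + SS/2) = Inverse-Gamma(5.5, 54.035).
The mode of Inverse-Gamma(a, b) is b/(a+1) = 54.035/6.5 ≈ 8.313.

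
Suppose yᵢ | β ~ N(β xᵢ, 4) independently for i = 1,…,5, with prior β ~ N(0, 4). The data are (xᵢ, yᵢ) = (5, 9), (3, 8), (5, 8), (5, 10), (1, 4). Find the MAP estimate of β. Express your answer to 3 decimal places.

β̂_MAP = 1.895

log p(β | y) = −Σ(yᵢ − βxᵢ)²/(2·4) − β²/(2·4) + const.
Setting the derivative to zero: Σxᵢ(yᵢ − βxᵢ)/4 − β/4 = 0, so β = Σxᵢyᵢ / (Σxᵢ² + σ²/τ²).
Σxᵢyᵢ = 5·9 + 3·8 + 5·8 + 5·10 + 1·4 = 163; Σxᵢ² = 85; σ²/τ² = 1.
β̂_MAP = 163 / (85 + 1) = 163/86 ≈ 1.895.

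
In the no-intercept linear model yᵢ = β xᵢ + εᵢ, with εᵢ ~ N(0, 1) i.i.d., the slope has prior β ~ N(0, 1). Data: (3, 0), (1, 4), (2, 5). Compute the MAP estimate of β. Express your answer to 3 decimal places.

log p(β | y) = −Σ(yᵢ − βxᵢ)²/(2·1) − β²/(2·1) + const.
Setting the derivative to zero: Σxᵢ(yᵢ − βxᵢ)/1 − β/1 = 0, so β = Σxᵢyᵢ / (Σxᵢ² + σ²/τ²).
Σxᵢyᵢ = 3·0 + 1·4 + 2·5 = 14; Σxᵢ² = 14; σ²/τ² = 1.
β̂_MAP = 14 / (14 + 1) = 14/15 ≈ 0.933.

β̂_MAP = 0.933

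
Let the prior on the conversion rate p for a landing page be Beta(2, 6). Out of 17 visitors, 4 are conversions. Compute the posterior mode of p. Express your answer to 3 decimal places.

Prior: Beta(2, 6).
Data: 4 successes in 17 trials. The binomial likelihood contributes p^4(1−p)^13, so the posterior is Beta(2+4, 6+13) = Beta(6, 19).
For Beta(a, b) with a, b > 1 the mode is (a−1)/(a+b−2) = 5/23 ≈ 0.217.

p̂_MAP = 0.217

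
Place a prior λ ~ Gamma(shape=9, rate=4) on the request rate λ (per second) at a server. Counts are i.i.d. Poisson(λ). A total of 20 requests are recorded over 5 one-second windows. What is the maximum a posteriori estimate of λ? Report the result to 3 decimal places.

λ̂_MAP = 3.111

Σxᵢ = 20, n = 5.
Posterior ∝ λ^8e^(−4λ) · λ^20e^(−5λ) = λ^28e^(−9λ), i.e. Gamma(shape=29, rate=9).
The mode of a Gamma(a, b) with a ≥ 1 (shape–rate) is (a−1)/b = 28/9 ≈ 3.111.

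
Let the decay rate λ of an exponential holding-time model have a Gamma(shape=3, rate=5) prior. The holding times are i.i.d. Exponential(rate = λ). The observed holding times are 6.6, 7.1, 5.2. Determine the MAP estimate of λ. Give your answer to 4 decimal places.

The Exponential(rate=λ) likelihood is ∝ λ^n e^(−λΣtᵢ). Here n = 3 and Σtᵢ = 6.6 + 7.1 + 5.2 = 18.9.
Posterior ∝ λ^2e^(−5λ) · λ^3e^(−18.9λ) = λ^5e^(−23.9λ), i.e. Gamma(6, 23.9).
Mode = (a−1)/b = 5/23.9 ≈ 0.2092.

λ̂_MAP = 0.2092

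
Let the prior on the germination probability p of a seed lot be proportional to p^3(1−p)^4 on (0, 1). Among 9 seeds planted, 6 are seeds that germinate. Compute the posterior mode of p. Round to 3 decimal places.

The prior density ∝ p^3(1−p)^4 is the kernel of Beta(4, 5).
Data: 6 successes in 9 trials. The binomial likelihood contributes p^6(1−p)^3, so the posterior is Beta(4+6, 5+3) = Beta(10, 8).
For Beta(a, b) with a, b > 1 the mode is (a−1)/(a+b−2) = 9/16 ≈ 0.563.

p̂_MAP = 0.563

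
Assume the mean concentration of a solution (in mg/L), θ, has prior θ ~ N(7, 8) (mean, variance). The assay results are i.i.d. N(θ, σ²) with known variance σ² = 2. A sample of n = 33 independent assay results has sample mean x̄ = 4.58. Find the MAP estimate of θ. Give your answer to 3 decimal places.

n = 33, x̄ = 4.58.
For a Normal prior and Normal likelihood with known variance, the posterior is Normal; its mode equals its mean, the precision-weighted average.
Prior precision 1/σ₀² = 1/8 = 0.125; data precision n/σ² = 33/2 = 16.5.
θ̂ = (0.125·7 + 16.5·4.58) / (0.125 + 16.5) = 76.445/16.625 = 15289/3325 ≈ 4.598.

θ̂_MAP = 4.598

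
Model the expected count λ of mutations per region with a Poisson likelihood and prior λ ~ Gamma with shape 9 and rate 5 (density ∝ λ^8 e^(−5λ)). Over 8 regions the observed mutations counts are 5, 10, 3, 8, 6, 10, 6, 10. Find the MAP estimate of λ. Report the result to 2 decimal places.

Σxᵢ = 5+10+3+8+6+10+6+10 = 58, with n = 8.
Posterior ∝ λ^8e^(−5λ) · λ^58e^(−8λ) = λ^66e^(−13λ), i.e. Gamma(shape=67, rate=13).
The mode of a Gamma(a, b) with a ≥ 1 (shape–rate) is (a−1)/b = 66/13 ≈ 5.08.

λ̂_MAP = 5.08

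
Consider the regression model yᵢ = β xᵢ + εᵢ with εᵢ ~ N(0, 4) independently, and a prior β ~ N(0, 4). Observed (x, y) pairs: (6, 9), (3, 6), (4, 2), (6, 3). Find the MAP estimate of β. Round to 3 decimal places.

β̂_MAP = 1.000

log p(β | y) = −Σ(yᵢ − βxᵢ)²/(2·4) − β²/(2·4) + const.
Setting the derivative to zero: Σxᵢ(yᵢ − βxᵢ)/4 − β/4 = 0, so β = Σxᵢyᵢ / (Σxᵢ² + σ²/τ²).
Σxᵢyᵢ = 6·9 + 3·6 + 4·2 + 6·3 = 98; Σxᵢ² = 97; σ²/τ² = 1.
β̂_MAP = 98 / (97 + 1) = 98/98 ≈ 1.000.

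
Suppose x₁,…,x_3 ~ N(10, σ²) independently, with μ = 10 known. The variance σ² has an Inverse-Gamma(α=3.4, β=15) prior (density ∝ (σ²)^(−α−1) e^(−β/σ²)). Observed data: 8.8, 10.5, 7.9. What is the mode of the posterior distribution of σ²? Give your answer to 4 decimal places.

σ̂²_MAP = 3.0593

Sum of squared deviations about the known mean: SS = (8.8−10)² + (10.5−10)² + (7.9−10)² = 6.1.
The Normal likelihood contributes (σ²)^(−n/2) exp(−SS/(2σ²)), so the posterior is Inverse-Gamma(α + n/2, β + SS/2) = Inverse-Gamma(4.9, 18.05).
The mode of Inverse-Gamma(a, b) is b/(a+1) = 18.05/5.9 ≈ 3.0593.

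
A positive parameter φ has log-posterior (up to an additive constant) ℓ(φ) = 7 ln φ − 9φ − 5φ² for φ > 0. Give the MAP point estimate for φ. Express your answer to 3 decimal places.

ℓ'(φ) = 7/φ − 9 − 10φ. Setting this to zero and multiplying by φ: 10φ² + 9φ − 7 = 0.
φ = (−9 + √(9² + 4·10·7)) / (2·10) = (−9 + √361) / 20 = (−9 + 19)/20 = 1/2.
ℓ''(φ) = −7/φ² − 10 < 0, confirming a maximum.

φ̂_MAP = 0.500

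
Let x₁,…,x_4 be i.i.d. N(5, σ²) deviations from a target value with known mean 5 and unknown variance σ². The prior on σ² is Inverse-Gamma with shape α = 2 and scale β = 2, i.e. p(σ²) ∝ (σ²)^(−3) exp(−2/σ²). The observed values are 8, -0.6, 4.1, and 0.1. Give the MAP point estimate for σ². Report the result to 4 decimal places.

σ̂²_MAP = 6.9180

Sum of squared deviations about the known mean: SS = (8−5)² + (-0.6−5)² + (4.1−5)² + (0.1−5)² = 65.18.
The Normal likelihood contributes (σ²)^(−n/2) exp(−SS/(2σ²)), so the posterior is Inverse-Gamma(α + n/2, β + SS/2) = Inverse-Gamma(4, 34.59).
The mode of Inverse-Gamma(a, b) is b/(a+1) = 34.59/5 ≈ 6.9180.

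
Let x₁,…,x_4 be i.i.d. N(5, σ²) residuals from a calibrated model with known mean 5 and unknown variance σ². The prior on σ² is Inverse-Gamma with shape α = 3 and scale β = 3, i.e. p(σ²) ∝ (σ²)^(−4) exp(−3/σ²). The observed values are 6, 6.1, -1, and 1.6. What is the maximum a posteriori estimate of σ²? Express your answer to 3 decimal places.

σ̂²_MAP = 4.648

Sum of squared deviations about the known mean: SS = (6−5)² + (6.1−5)² + (-1−5)² + (1.6−5)² = 49.77.
The Normal likelihood contributes (σ²)^(−n/2) exp(−SS/(2σ²)), so the posterior is Inverse-Gamma(α + n/2, β + SS/2) = Inverse-Gamma(5, 27.885).
The mode of Inverse-Gamma(a, b) is b/(a+1) = 27.885/6 ≈ 4.648.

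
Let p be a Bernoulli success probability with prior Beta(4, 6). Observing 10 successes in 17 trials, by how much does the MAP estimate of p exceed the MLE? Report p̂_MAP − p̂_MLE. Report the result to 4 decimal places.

Posterior is Beta(14, 13); MAP = (14−1)/(27−2) = 13/25 ≈ 0.52000.
MLE ignores the prior: p̂_MLE = k/n = 10/17 ≈ 0.58824.
Difference = 13/25 − 10/17 = -29/425 ≈ -0.0682.

MAP − MLE = -0.0682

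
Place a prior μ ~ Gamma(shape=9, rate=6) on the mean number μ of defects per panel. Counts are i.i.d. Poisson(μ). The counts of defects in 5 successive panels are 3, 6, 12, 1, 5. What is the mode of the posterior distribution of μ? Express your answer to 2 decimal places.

Σxᵢ = 3+6+12+1+5 = 27, with n = 5.
Posterior ∝ μ^8e^(−6μ) · μ^27e^(−5μ) = μ^35e^(−11μ), i.e. Gamma(shape=36, rate=11).
The mode of a Gamma(a, b) with a ≥ 1 (shape–rate) is (a−1)/b = 35/11 ≈ 3.18.

μ̂_MAP = 3.18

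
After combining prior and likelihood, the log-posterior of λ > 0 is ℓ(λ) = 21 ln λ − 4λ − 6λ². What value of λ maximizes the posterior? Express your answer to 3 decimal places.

λ̂_MAP = 1.167

ℓ'(λ) = 21/λ − 4 − 12λ. Setting this to zero and multiplying by λ: 12λ² + 4λ − 21 = 0.
λ = (−4 + √(4² + 4·12·21)) / (2·12) = (−4 + √1024) / 24 = (−4 + 32)/24 = 7/6.
ℓ''(λ) = −21/λ² − 12 < 0, confirming a maximum.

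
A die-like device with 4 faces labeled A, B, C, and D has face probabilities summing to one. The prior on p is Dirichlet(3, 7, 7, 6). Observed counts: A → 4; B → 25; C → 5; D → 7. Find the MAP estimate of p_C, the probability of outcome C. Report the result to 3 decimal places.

MAP estimate of p_C = 0.183

The posterior is Dirichlet(αᵢ + nᵢ) = Dirichlet(7, 32, 12, 13).
For a Dirichlet(a₁,…,a_K) with all aᵢ > 1, the mode has j-th component (aⱼ − 1)/(Σaᵢ − K).
Here Σaᵢ = 64 and K = 4, so p_C = (12 − 1)/(64 − 4) = 11/60 ≈ 0.183.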